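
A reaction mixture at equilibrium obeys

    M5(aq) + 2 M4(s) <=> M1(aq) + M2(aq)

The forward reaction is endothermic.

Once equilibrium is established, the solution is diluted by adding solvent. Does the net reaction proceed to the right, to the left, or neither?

right

Dilution lowers every aqueous concentration by the same factor. Δn_aq = 2 − 1 = +1, so the system shifts toward the side with more dissolved moles — to the right.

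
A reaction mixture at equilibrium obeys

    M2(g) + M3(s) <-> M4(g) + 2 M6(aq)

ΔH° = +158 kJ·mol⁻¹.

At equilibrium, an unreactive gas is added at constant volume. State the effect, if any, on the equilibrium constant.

unchanged

The equilibrium constant depends only on temperature. This perturbation changes neither the position of equilibrium nor K.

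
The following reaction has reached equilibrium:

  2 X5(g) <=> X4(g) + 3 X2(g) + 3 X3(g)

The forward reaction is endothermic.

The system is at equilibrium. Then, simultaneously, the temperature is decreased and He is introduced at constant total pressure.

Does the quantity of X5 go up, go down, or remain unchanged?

cannot be determined

The forward reaction is endothermic. Lowering T favours the exothermic direction — shift to the left.
Adding inert gas at constant total pressure expands the volume and lowers every reacting partial pressure. With Δn_gas = 7 − 2 = +5, Q moves away from K toward the side with fewer gas moles, so the system shifts toward the side with more gas moles — to the right.
The two effects oppose each other, so the net shift — and hence the change in X5 — cannot be determined from the given information.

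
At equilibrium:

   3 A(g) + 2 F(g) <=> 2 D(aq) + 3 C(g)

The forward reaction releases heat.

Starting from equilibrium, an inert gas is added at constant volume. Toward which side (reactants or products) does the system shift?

At constant volume, adding an inert gas leaves every reacting species' partial pressure unchanged, so Q is unchanged — no shift from this change.

no shift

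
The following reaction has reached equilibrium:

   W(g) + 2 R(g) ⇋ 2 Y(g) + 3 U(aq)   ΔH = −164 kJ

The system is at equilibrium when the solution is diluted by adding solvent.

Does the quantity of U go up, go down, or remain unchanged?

increases

Dilution lowers every aqueous concentration by the same factor. Δn_aq = 3 − 0 = +3, so the system shifts toward the side with more dissolved moles — to the right.
The net shift is to the right. U is a product, so its amount increases.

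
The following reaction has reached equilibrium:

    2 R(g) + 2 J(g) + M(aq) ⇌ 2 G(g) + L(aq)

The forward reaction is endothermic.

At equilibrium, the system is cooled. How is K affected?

decreases

K depends on temperature via the van 't Hoff relation. The forward reaction is endothermic, so lowering T decreases K.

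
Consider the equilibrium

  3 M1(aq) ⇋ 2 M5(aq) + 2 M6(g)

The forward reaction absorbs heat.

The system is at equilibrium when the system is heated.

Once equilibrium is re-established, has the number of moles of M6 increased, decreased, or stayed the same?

increases

The forward reaction is endothermic. Raising T favours the endothermic direction — shift to the right.
The net shift is to the right. M6 is a product, so its amount increases.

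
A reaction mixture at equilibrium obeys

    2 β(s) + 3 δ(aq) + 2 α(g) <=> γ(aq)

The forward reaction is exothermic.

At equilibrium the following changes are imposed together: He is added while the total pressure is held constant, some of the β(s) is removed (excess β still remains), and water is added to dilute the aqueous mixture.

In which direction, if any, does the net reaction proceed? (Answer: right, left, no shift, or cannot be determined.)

left

Adding inert gas at constant total pressure expands the volume and lowers every reacting partial pressure. With Δn_gas = 0 − 2 = -2, Q moves away from K toward the side with fewer gas moles, so the system shifts toward the side with more gas moles — to the left.
β is a pure solid; its activity is 1 regardless of amount, so Q is unaffected — no shift from this change.
Dilution lowers every aqueous concentration by the same factor. Δn_aq = 1 − 3 = -2, so the system shifts toward the side with more dissolved moles — to the left.
Only the nonzero effect(s) matter; the net shift is to the left.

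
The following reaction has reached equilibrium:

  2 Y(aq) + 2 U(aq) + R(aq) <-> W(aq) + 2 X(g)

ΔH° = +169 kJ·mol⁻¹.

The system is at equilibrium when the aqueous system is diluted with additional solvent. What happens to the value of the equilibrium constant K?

The equilibrium constant depends only on temperature. This perturbation may move the position of equilibrium, but since T is unchanged, K itself is unchanged.

unchanged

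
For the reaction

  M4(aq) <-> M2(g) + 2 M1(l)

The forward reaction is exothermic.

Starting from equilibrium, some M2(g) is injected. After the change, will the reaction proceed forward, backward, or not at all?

left

Adding M2 (g), a product, drives the reaction to the left.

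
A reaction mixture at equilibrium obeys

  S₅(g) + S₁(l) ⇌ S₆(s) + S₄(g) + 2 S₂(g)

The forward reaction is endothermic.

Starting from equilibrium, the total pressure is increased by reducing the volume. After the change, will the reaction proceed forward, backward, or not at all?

left

Gas moles: reactants 1, products 3 (Δn_gas = +2). Compression shifts the system toward the side with fewer moles of gas — to the left.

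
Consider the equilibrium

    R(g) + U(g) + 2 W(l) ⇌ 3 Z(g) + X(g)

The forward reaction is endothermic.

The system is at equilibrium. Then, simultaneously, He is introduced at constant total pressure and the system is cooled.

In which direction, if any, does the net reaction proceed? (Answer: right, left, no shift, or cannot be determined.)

cannot be determined

Adding inert gas at constant total pressure expands the volume and lowers every reacting partial pressure. With Δn_gas = 4 − 2 = +2, Q moves away from K toward the side with fewer gas moles, so the system shifts toward the side with more gas moles — to the right.
The forward reaction is endothermic. Lowering T favours the exothermic direction — shift to the left.
The individual effects push in opposite directions; without quantitative information the net direction cannot be determined.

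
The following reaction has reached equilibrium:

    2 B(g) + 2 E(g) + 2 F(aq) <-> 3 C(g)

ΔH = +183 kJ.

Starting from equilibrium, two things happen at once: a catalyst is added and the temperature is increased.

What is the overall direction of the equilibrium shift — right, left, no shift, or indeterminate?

A catalyst speeds both forward and reverse rates equally; it changes neither Q nor K — no shift from this change.
The forward reaction is endothermic. Raising T favours the endothermic direction — shift to the right.
Only the nonzero effect(s) matter; the net shift is to the right.

right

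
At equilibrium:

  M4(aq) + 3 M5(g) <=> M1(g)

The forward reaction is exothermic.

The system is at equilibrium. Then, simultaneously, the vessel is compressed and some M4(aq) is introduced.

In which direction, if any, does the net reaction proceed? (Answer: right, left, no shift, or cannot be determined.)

right

Gas moles: reactants 3, products 1 (Δn_gas = -2). Compression shifts the system toward the side with fewer moles of gas — to the right.
Adding M4 (aq), a reactant, drives the reaction to the right.
All effects act in the same direction — net shift to the right.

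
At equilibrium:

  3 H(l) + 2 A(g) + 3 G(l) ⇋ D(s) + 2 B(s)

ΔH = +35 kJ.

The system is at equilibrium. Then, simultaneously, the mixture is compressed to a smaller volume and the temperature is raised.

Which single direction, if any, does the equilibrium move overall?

Gas moles: reactants 2, products 0 (Δn_gas = -2). Compression shifts the system toward the side with fewer moles of gas — to the right.
The forward reaction is endothermic. Raising T favours the endothermic direction — shift to the right.
All effects act in the same direction — net shift to the right.

right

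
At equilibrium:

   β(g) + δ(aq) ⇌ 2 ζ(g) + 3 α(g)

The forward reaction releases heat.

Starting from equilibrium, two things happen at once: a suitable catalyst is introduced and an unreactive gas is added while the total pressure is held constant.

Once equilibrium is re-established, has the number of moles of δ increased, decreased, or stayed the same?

A catalyst speeds both forward and reverse rates equally; it changes neither Q nor K — no shift from this change.
Adding inert gas at constant total pressure expands the volume and lowers every reacting partial pressure. With Δn_gas = 5 − 1 = +4, Q moves away from K toward the side with fewer gas moles, so the system shifts toward the side with more gas moles — to the right.
The net shift is to the right. δ is a reactant, so its amount decreases.

decreases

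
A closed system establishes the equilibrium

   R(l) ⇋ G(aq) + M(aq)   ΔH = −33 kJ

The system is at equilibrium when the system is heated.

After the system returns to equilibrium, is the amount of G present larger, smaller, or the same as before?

decreases

The forward reaction is exothermic. Raising T favours the endothermic direction — shift to the left.
The net shift is to the left. G is a product, so its amount decreases.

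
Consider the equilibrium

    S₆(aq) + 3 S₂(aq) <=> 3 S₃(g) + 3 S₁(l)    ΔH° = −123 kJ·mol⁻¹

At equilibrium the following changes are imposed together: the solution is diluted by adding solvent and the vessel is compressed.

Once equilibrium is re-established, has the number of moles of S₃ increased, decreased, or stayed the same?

Dilution lowers every aqueous concentration by the same factor. Δn_aq = 0 − 4 = -4, so the system shifts toward the side with more dissolved moles — to the left.
Gas moles: reactants 0, products 3 (Δn_gas = +3). Compression shifts the system toward the side with fewer moles of gas — to the left.
The net shift is to the left. S₃ is a product, so its amount decreases.

decreases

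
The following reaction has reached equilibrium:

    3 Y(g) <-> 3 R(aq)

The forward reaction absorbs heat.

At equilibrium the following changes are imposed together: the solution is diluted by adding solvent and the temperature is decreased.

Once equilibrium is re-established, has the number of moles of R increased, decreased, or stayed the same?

Dilution lowers every aqueous concentration by the same factor. Δn_aq = 3 − 0 = +3, so the system shifts toward the side with more dissolved moles — to the right.
The forward reaction is endothermic. Lowering T favours the exothermic direction — shift to the left.
The two effects oppose each other, so the net shift — and hence the change in R — cannot be determined from the given information.

cannot be determined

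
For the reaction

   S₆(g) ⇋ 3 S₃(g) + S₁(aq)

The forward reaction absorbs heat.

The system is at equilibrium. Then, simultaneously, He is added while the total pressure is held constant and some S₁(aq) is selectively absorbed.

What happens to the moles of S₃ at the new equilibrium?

increases

Adding inert gas at constant total pressure expands the volume and lowers every reacting partial pressure. With Δn_gas = 3 − 1 = +2, Q moves away from K toward the side with fewer gas moles, so the system shifts toward the side with more gas moles — to the right.
Removing S₁ (aq), a product, drives the reaction to the right.
The net shift is to the right. S₃ is a product, so its amount increases.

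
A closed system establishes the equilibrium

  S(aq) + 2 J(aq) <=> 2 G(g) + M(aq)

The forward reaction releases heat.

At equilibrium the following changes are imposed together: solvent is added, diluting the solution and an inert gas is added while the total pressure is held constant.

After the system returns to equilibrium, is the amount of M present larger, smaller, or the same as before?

cannot be determined

Dilution lowers every aqueous concentration by the same factor. Δn_aq = 1 − 3 = -2, so the system shifts toward the side with more dissolved moles — to the left.
Adding inert gas at constant total pressure expands the volume and lowers every reacting partial pressure. With Δn_gas = 2 − 0 = +2, Q moves away from K toward the side with fewer gas moles, so the system shifts toward the side with more gas moles — to the right.
The two effects oppose each other, so the net shift — and hence the change in M — cannot be determined from the given information.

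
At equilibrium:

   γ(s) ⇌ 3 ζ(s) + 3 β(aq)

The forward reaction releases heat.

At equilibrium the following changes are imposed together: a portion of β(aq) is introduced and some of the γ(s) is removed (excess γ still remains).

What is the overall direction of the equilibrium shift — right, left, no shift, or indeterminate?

Adding β (aq), a product, drives the reaction to the left.
γ is a pure solid; its activity is 1 regardless of amount, so Q is unaffected — no shift from this change.
Only the nonzero effect(s) matter; the net shift is to the left.

left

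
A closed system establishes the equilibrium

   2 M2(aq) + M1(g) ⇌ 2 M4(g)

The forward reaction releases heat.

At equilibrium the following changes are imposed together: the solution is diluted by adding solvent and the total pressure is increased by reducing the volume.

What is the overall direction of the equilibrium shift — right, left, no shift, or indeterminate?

left

Dilution lowers every aqueous concentration by the same factor. Δn_aq = 0 − 2 = -2, so the system shifts toward the side with more dissolved moles — to the left.
Gas moles: reactants 1, products 2 (Δn_gas = +1). Compression shifts the system toward the side with fewer moles of gas — to the left.
All effects act in the same direction — net shift to the left.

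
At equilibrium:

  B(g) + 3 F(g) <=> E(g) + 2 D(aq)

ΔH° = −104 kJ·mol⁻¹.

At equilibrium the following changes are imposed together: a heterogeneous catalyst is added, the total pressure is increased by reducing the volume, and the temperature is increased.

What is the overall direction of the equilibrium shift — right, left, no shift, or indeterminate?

A catalyst speeds both forward and reverse rates equally; it changes neither Q nor K — no shift from this change.
Gas moles: reactants 4, products 1 (Δn_gas = -3). Compression shifts the system toward the side with fewer moles of gas — to the right.
The forward reaction is exothermic. Raising T favours the endothermic direction — shift to the left.
The individual effects push in opposite directions; without quantitative information the net direction cannot be determined.

cannot be determined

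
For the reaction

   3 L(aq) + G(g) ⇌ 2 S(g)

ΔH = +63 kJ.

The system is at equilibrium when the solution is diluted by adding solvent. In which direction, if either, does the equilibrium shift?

Dilution lowers every aqueous concentration by the same factor. Δn_aq = 0 − 3 = -3, so the system shifts toward the side with more dissolved moles — to the left.

left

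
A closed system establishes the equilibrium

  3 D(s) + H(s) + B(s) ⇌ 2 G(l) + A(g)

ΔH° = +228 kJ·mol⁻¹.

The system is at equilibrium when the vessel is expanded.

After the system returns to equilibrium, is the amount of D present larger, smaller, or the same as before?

Gas moles: reactants 0, products 1 (Δn_gas = +1). Expansion shifts the system toward the side with more moles of gas — to the right.
The net shift is to the right. D is a reactant, so its amount decreases.

decreases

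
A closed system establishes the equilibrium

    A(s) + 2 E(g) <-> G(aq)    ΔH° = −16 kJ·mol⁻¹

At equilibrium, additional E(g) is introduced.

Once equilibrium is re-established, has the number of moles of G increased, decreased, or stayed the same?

Adding E (g), a reactant, drives the reaction to the right.
The net shift is to the right. G is a product, so its amount increases.

increases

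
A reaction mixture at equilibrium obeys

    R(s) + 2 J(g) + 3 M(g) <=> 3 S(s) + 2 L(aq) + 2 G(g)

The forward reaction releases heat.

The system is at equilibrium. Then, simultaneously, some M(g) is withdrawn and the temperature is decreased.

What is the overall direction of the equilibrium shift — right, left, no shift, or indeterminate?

Removing M (g), a reactant, drives the reaction to the left.
The forward reaction is exothermic. Lowering T favours the exothermic direction — shift to the right.
The individual effects push in opposite directions; without quantitative information the net direction cannot be determined.

cannot be determined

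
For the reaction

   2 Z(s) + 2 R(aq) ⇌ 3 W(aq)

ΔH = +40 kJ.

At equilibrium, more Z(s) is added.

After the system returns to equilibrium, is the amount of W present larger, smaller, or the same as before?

Z is a pure solid; its activity is 1 regardless of amount, so Q is unaffected — no shift from this change.
No net shift occurs, so the amount of W is unchanged.

unchanged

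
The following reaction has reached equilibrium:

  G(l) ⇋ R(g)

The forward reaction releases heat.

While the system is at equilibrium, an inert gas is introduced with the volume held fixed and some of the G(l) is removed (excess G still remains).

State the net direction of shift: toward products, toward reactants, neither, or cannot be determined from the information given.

At constant volume, adding an inert gas leaves every reacting species' partial pressure unchanged, so Q is unchanged — no shift from this change.
G is a pure liquid; its activity is 1 regardless of amount, so Q is unaffected — no shift from this change.
None of the changes alters Q relative to K, so there is no net shift.

no shift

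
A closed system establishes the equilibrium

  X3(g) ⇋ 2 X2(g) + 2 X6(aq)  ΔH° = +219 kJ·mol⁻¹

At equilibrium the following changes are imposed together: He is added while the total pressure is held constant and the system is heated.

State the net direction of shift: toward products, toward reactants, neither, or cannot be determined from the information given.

Adding inert gas at constant total pressure expands the volume and lowers every reacting partial pressure. With Δn_gas = 2 − 1 = +1, Q moves away from K toward the side with fewer gas moles, so the system shifts toward the side with more gas moles — to the right.
The forward reaction is endothermic. Raising T favours the endothermic direction — shift to the right.
All effects act in the same direction — net shift to the right.

right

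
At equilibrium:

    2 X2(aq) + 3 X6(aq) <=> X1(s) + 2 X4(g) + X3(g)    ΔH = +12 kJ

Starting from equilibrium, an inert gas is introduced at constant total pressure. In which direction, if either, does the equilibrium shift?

Adding inert gas at constant total pressure expands the volume and lowers every reacting partial pressure. With Δn_gas = 3 − 0 = +3, Q moves away from K toward the side with fewer gas moles, so the system shifts toward the side with more gas moles — to the right.

right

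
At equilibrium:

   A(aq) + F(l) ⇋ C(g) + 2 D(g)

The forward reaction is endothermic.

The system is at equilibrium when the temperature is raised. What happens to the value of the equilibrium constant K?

increases

K depends on temperature via the van 't Hoff relation. The forward reaction is endothermic, so raising T increases K.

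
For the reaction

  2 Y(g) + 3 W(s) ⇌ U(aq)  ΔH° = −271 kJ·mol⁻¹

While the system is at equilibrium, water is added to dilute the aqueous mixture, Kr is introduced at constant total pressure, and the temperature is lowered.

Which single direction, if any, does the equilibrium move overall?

cannot be determined

Dilution lowers every aqueous concentration by the same factor. Δn_aq = 1 − 0 = +1, so the system shifts toward the side with more dissolved moles — to the right.
Adding inert gas at constant total pressure expands the volume and lowers every reacting partial pressure. With Δn_gas = 0 − 2 = -2, Q moves away from K toward the side with fewer gas moles, so the system shifts toward the side with more gas moles — to the left.
The forward reaction is exothermic. Lowering T favours the exothermic direction — shift to the right.
The individual effects push in opposite directions; without quantitative information the net direction cannot be determined.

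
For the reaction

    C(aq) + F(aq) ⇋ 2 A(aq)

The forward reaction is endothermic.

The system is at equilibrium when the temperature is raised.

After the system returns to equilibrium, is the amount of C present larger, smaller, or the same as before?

decreases

The forward reaction is endothermic. Raising T favours the endothermic direction — shift to the right.
The net shift is to the right. C is a reactant, so its amount decreases.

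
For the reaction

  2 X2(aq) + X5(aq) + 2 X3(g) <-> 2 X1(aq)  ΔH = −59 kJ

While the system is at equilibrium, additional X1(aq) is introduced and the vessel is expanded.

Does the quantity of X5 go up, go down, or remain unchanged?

increases

Adding X1 (aq), a product, drives the reaction to the left.
Gas moles: reactants 2, products 0 (Δn_gas = -2). Expansion shifts the system toward the side with more moles of gas — to the left.
The net shift is to the left. X5 is a reactant, so its amount increases.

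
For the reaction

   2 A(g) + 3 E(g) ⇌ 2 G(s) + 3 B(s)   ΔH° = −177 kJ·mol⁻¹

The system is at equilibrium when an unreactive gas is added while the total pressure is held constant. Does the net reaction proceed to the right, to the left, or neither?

Adding inert gas at constant total pressure expands the volume and lowers every reacting partial pressure. With Δn_gas = 0 − 5 = -5, Q moves away from K toward the side with fewer gas moles, so the system shifts toward the side with more gas moles — to the left.

left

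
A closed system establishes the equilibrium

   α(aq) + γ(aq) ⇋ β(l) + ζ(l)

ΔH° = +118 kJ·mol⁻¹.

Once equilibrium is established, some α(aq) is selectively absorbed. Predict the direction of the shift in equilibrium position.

left

Removing α (aq), a reactant, drives the reaction to the left.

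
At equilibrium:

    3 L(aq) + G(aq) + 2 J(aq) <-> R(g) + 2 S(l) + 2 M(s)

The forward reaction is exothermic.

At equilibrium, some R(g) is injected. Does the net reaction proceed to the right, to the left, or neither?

Adding R (g), a product, drives the reaction to the left.

left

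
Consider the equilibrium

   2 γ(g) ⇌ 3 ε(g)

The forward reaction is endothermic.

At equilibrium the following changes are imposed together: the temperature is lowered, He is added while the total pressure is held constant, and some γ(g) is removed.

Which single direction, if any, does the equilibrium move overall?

cannot be determined

The forward reaction is endothermic. Lowering T favours the exothermic direction — shift to the left.
Adding inert gas at constant total pressure expands the volume and lowers every reacting partial pressure. With Δn_gas = 3 − 2 = +1, Q moves away from K toward the side with fewer gas moles, so the system shifts toward the side with more gas moles — to the right.
Removing γ (g), a reactant, drives the reaction to the left.
The individual effects push in opposite directions; without quantitative information the net direction cannot be determined.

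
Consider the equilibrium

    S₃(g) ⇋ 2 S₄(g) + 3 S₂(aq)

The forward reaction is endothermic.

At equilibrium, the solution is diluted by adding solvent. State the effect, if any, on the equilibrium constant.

unchanged

The equilibrium constant depends only on temperature. This perturbation may move the position of equilibrium, but since T is unchanged, K itself is unchanged.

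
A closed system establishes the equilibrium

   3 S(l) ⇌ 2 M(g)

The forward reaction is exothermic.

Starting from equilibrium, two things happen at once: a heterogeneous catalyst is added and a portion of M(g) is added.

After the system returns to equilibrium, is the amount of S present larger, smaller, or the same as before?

increases

A catalyst speeds both forward and reverse rates equally; it changes neither Q nor K — no shift from this change.
Adding M (g), a product, drives the reaction to the left.
The net shift is to the left. S is a reactant, so its amount increases.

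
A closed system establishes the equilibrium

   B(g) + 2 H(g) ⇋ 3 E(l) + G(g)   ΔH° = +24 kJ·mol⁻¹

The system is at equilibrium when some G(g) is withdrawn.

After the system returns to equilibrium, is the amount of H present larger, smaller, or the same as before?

decreases

Removing G (g), a product, drives the reaction to the right.
The net shift is to the right. H is a reactant, so its amount decreases.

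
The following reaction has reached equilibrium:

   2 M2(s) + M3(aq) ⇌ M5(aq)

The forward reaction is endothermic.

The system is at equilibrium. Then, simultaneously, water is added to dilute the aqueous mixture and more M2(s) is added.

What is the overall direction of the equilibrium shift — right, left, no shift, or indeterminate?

no shift

Dilution scales every aqueous concentration by the same factor. Δn_aq = 1 − 1 = 0, so Q is unchanged — no shift.
M2 is a pure solid; its activity is 1 regardless of amount, so Q is unaffected — no shift from this change.
None of the changes alters Q relative to K, so there is no net shift.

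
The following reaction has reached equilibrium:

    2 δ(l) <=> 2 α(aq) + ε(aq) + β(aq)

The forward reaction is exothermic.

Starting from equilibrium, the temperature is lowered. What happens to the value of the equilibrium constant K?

increases

K depends on temperature via the van 't Hoff relation. The forward reaction is exothermic, so lowering T increases K.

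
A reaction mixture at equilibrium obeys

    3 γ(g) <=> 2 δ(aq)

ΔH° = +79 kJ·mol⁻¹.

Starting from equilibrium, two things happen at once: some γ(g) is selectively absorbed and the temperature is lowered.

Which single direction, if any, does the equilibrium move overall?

Removing γ (g), a reactant, drives the reaction to the left.
The forward reaction is endothermic. Lowering T favours the exothermic direction — shift to the left.
All effects act in the same direction — net shift to the left.

left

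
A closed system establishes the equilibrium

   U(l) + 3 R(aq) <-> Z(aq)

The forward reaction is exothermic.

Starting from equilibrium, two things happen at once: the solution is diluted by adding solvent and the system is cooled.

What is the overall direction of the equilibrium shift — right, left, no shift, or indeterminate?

Dilution lowers every aqueous concentration by the same factor. Δn_aq = 1 − 3 = -2, so the system shifts toward the side with more dissolved moles — to the left.
The forward reaction is exothermic. Lowering T favours the exothermic direction — shift to the right.
The individual effects push in opposite directions; without quantitative information the net direction cannot be determined.

cannot be determined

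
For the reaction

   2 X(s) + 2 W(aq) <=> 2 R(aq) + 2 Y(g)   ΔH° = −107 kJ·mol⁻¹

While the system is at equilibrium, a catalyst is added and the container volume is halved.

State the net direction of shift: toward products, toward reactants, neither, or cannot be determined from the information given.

A catalyst speeds both forward and reverse rates equally; it changes neither Q nor K — no shift from this change.
Gas moles: reactants 0, products 2 (Δn_gas = +2). Compression shifts the system toward the side with fewer moles of gas — to the left.
Only the nonzero effect(s) matter; the net shift is to the left.

left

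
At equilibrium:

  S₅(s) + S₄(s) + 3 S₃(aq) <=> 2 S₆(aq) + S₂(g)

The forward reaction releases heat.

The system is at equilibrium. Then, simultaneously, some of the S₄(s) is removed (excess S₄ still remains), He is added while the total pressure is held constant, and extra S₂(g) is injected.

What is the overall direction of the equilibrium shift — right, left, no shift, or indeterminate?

S₄ is a pure solid; its activity is 1 regardless of amount, so Q is unaffected — no shift from this change.
Adding inert gas at constant total pressure expands the volume and lowers every reacting partial pressure. With Δn_gas = 1 − 0 = +1, Q moves away from K toward the side with fewer gas moles, so the system shifts toward the side with more gas moles — to the right.
Adding S₂ (g), a product, drives the reaction to the left.
The individual effects push in opposite directions; without quantitative information the net direction cannot be determined.

cannot be determined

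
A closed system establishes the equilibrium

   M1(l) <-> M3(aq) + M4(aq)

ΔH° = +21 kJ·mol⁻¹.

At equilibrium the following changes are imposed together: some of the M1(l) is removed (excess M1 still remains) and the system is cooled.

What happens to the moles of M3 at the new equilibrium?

decreases

M1 is a pure liquid; its activity is 1 regardless of amount, so Q is unaffected — no shift from this change.
The forward reaction is endothermic. Lowering T favours the exothermic direction — shift to the left.
The net shift is to the left. M3 is a product, so its amount decreases.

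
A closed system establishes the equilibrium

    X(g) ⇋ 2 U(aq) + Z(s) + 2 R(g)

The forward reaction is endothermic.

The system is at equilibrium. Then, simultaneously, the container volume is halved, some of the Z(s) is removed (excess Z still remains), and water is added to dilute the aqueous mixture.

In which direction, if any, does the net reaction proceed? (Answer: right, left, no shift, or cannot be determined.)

Gas moles: reactants 1, products 2 (Δn_gas = +1). Compression shifts the system toward the side with fewer moles of gas — to the left.
Z is a pure solid; its activity is 1 regardless of amount, so Q is unaffected — no shift from this change.
Dilution lowers every aqueous concentration by the same factor. Δn_aq = 2 − 0 = +2, so the system shifts toward the side with more dissolved moles — to the right.
The individual effects push in opposite directions; without quantitative information the net direction cannot be determined.

cannot be determined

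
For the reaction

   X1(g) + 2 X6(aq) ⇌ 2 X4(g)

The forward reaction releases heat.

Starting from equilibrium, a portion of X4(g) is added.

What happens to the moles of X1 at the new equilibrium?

Adding X4 (g), a product, drives the reaction to the left.
The net shift is to the left. X1 is a reactant, so its amount increases.

increases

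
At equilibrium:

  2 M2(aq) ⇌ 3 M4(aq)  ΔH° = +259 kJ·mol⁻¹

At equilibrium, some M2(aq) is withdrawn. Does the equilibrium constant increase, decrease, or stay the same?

unchanged

The equilibrium constant depends only on temperature. This perturbation may move the position of equilibrium, but since T is unchanged, K itself is unchanged.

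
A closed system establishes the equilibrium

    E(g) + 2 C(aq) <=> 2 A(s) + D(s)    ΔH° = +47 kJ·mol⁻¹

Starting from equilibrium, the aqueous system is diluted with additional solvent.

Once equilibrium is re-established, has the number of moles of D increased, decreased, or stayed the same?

decreases

Dilution lowers every aqueous concentration by the same factor. Δn_aq = 0 − 2 = -2, so the system shifts toward the side with more dissolved moles — to the left.
The net shift is to the left. D is a product, so its amount decreases.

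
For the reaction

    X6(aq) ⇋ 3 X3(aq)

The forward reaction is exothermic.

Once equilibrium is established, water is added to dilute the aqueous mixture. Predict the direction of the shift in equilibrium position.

right

Dilution lowers every aqueous concentration by the same factor. Δn_aq = 3 − 1 = +2, so the system shifts toward the side with more dissolved moles — to the right.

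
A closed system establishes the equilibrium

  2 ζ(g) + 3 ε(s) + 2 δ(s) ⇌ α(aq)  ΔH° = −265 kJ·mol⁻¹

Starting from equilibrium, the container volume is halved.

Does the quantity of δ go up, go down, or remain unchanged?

Gas moles: reactants 2, products 0 (Δn_gas = -2). Compression shifts the system toward the side with fewer moles of gas — to the right.
The net shift is to the right. δ is a reactant, so its amount decreases.

decreases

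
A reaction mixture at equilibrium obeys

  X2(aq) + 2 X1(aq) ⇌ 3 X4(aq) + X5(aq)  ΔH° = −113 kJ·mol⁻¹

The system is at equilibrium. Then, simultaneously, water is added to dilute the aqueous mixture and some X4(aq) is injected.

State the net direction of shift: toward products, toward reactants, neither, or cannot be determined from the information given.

Dilution lowers every aqueous concentration by the same factor. Δn_aq = 4 − 3 = +1, so the system shifts toward the side with more dissolved moles — to the right.
Adding X4 (aq), a product, drives the reaction to the left.
The individual effects push in opposite directions; without quantitative information the net direction cannot be determined.

cannot be determined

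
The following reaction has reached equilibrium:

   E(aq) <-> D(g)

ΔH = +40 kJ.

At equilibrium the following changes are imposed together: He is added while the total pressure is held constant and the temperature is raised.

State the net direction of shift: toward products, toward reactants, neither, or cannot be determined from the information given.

right

Adding inert gas at constant total pressure expands the volume and lowers every reacting partial pressure. With Δn_gas = 1 − 0 = +1, Q moves away from K toward the side with fewer gas moles, so the system shifts toward the side with more gas moles — to the right.
The forward reaction is endothermic. Raising T favours the endothermic direction — shift to the right.
All effects act in the same direction — net shift to the right.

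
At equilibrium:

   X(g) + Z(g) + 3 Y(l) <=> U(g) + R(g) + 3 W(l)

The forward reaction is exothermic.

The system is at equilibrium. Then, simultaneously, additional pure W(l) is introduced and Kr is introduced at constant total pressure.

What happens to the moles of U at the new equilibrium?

W is a pure liquid; its activity is 1 regardless of amount, so Q is unaffected — no shift from this change.
Adding inert gas at constant total pressure expands the volume, scaling every reacting partial pressure by the same factor. Δn_gas = 2 − 2 = 0, so Q is unchanged — no shift.
No net shift occurs, so the amount of U is unchanged.

unchanged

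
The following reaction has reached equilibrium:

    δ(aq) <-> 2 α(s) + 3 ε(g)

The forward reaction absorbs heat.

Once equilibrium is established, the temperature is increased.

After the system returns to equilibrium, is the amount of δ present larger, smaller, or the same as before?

decreases

The forward reaction is endothermic. Raising T favours the endothermic direction — shift to the right.
The net shift is to the right. δ is a reactant, so its amount decreases.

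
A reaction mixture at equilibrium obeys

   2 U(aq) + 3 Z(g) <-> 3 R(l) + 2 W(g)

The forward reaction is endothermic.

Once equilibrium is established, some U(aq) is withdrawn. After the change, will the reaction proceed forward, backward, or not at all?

left

Removing U (aq), a reactant, drives the reaction to the left.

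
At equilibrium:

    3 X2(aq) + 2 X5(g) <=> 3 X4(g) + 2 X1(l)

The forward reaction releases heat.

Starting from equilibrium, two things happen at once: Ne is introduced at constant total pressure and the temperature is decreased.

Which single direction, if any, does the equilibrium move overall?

right

Adding inert gas at constant total pressure expands the volume and lowers every reacting partial pressure. With Δn_gas = 3 − 2 = +1, Q moves away from K toward the side with fewer gas moles, so the system shifts toward the side with more gas moles — to the right.
The forward reaction is exothermic. Lowering T favours the exothermic direction — shift to the right.
All effects act in the same direction — net shift to the right.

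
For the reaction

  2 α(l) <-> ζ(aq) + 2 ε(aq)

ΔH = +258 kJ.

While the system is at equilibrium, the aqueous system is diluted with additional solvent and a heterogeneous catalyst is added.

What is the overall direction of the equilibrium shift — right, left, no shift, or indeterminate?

right

Dilution lowers every aqueous concentration by the same factor. Δn_aq = 3 − 0 = +3, so the system shifts toward the side with more dissolved moles — to the right.
A catalyst speeds both forward and reverse rates equally; it changes neither Q nor K — no shift from this change.
Only the nonzero effect(s) matter; the net shift is to the right.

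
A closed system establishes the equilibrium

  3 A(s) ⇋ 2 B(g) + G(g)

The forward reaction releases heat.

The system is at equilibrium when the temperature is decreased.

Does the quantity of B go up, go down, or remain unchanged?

The forward reaction is exothermic. Lowering T favours the exothermic direction — shift to the right.
The net shift is to the right. B is a product, so its amount increases.

increases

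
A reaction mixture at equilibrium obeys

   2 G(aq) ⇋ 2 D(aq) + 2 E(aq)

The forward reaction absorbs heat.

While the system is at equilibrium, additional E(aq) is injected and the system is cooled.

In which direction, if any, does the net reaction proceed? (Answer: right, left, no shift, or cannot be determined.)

left

Adding E (aq), a product, drives the reaction to the left.
The forward reaction is endothermic. Lowering T favours the exothermic direction — shift to the left.
All effects act in the same direction — net shift to the left.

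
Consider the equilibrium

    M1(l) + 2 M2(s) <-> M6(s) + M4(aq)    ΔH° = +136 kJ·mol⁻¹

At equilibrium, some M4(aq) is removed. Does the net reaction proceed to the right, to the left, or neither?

right

Removing M4 (aq), a product, drives the reaction to the right.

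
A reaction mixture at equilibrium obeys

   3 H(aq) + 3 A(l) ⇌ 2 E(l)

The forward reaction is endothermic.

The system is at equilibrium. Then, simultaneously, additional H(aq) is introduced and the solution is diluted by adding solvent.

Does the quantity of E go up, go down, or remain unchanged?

cannot be determined

Adding H (aq), a reactant, drives the reaction to the right.
Dilution lowers every aqueous concentration by the same factor. Δn_aq = 0 − 3 = -3, so the system shifts toward the side with more dissolved moles — to the left.
The two effects oppose each other, so the net shift — and hence the change in E — cannot be determined from the given information.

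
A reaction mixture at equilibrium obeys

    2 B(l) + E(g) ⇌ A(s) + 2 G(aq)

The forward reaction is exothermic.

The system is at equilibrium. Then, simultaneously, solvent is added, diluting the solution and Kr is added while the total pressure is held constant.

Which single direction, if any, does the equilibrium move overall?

Dilution lowers every aqueous concentration by the same factor. Δn_aq = 2 − 0 = +2, so the system shifts toward the side with more dissolved moles — to the right.
Adding inert gas at constant total pressure expands the volume and lowers every reacting partial pressure. With Δn_gas = 0 − 1 = -1, Q moves away from K toward the side with fewer gas moles, so the system shifts toward the side with more gas moles — to the left.
The individual effects push in opposite directions; without quantitative information the net direction cannot be determined.

cannot be determined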